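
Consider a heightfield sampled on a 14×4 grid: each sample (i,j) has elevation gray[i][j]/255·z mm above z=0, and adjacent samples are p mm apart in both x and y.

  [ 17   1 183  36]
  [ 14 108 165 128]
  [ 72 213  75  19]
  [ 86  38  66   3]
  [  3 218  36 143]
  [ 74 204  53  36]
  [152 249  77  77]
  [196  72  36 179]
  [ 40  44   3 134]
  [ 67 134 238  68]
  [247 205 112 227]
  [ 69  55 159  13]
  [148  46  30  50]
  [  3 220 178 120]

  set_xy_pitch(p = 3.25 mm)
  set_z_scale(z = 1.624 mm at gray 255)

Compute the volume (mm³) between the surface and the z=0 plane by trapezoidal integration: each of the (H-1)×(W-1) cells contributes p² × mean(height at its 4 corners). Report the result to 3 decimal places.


275.364

height_mm = gray/255 × 1.624; cell vol = 3.25² × mean(4 corners)
unit = 3.25² × 1.624 / (4×255) = 0.0168172 mm³ per gray-sum
row 0: Σ corner-gray over 3 cells = 1109  → 18.6502
row 1: Σ corner-gray over 3 cells = 1355  → 22.7872
row 2: Σ corner-gray over 3 cells = 964  → 16.2117
row 3: Σ corner-gray over 3 cells = 951  → 15.9931
row 4: Σ corner-gray over 3 cells = 1278  → 21.4923
row 5: Σ corner-gray over 3 cells = 1505  → 25.3098
row 6: Σ corner-gray over 3 cells = 1472  → 24.7549
row 7: Σ corner-gray over 3 cells = 859  → 14.4459
row 8: Σ corner-gray over 3 cells = 1147  → 19.2893
row 9: Σ corner-gray over 3 cells = 1987  → 33.4157
row 10: Σ corner-gray over 3 cells = 1618  → 27.2102
row 11: Σ corner-gray over 3 cells = 860  → 14.4628
row 12: Σ corner-gray over 3 cells = 1269  → 21.3410
Σ rows: total corner-gray = 16374  → 275.3641 mm³


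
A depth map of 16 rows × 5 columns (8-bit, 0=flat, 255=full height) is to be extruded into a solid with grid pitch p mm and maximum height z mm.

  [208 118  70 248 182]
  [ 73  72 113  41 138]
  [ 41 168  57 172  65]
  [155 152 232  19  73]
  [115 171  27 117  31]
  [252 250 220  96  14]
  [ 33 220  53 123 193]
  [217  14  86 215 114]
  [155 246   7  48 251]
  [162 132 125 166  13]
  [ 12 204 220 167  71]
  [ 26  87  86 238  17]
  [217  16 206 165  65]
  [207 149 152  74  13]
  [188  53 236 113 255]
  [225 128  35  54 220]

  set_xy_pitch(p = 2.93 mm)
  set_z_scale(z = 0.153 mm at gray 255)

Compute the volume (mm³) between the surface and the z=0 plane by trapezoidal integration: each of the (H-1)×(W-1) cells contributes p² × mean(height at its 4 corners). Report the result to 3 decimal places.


39.282

height_mm = gray/255 × 0.153; cell vol = 2.93² × mean(4 corners)
unit = 2.93² × 0.153 / (4×255) = 0.00128774 mm³ per gray-sum
row 0: Σ corner-gray over 4 cells = 1925  → 2.4789
row 1: Σ corner-gray over 4 cells = 1563  → 2.0127
row 2: Σ corner-gray over 4 cells = 1934  → 2.4905
row 3: Σ corner-gray over 4 cells = 1810  → 2.3308
row 4: Σ corner-gray over 4 cells = 2174  → 2.7995
row 5: Σ corner-gray over 4 cells = 2416  → 3.1112
row 6: Σ corner-gray over 4 cells = 1979  → 2.5484
row 7: Σ corner-gray over 4 cells = 1969  → 2.5356
row 8: Σ corner-gray over 4 cells = 2029  → 2.6128
row 9: Σ corner-gray over 4 cells = 2286  → 2.9438
row 10: Σ corner-gray over 4 cells = 2130  → 2.7429
row 11: Σ corner-gray over 4 cells = 1921  → 2.4737
row 12: Σ corner-gray over 4 cells = 2026  → 2.6090
row 13: Σ corner-gray over 4 cells = 2217  → 2.8549
row 14: Σ corner-gray over 4 cells = 2126  → 2.7377
Σ rows: total corner-gray = 30505  → 39.2824 mm³


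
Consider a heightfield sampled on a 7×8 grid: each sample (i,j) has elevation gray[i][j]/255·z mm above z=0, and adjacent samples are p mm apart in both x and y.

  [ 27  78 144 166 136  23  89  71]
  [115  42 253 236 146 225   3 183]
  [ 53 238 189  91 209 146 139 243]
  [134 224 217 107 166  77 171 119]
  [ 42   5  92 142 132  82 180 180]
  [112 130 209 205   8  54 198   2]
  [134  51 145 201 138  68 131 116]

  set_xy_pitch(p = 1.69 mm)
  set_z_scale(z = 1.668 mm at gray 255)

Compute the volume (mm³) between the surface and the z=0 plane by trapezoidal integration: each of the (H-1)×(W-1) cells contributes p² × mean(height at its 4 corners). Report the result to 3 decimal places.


height_mm = gray/255 × 1.668; cell vol = 1.69² × mean(4 corners)
unit = 1.69² × 1.668 / (4×255) = 0.00467056 mm³ per gray-sum
row 0: Σ corner-gray over 7 cells = 3478  → 16.2442
row 1: Σ corner-gray over 7 cells = 4428  → 20.6813
row 2: Σ corner-gray over 7 cells = 4497  → 21.0035
row 3: Σ corner-gray over 7 cells = 3665  → 17.1176
row 4: Σ corner-gray over 7 cells = 3210  → 14.9925
row 5: Σ corner-gray over 7 cells = 3440  → 16.0667
Σ rows: total corner-gray = 22718  → 106.1059 mm³

106.106


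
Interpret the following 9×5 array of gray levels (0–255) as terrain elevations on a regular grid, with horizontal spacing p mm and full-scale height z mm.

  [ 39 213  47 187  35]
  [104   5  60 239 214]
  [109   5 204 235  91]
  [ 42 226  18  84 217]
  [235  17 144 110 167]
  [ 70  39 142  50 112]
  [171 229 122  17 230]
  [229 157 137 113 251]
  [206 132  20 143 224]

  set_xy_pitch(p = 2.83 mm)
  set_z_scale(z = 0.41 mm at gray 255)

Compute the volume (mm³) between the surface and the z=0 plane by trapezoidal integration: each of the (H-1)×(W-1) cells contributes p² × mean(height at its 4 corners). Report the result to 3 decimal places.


51.135

height_mm = gray/255 × 0.41; cell vol = 2.83² × mean(4 corners)
unit = 2.83² × 0.41 / (4×255) = 0.00321926 mm³ per gray-sum
row 0: Σ corner-gray over 4 cells = 1894  → 6.0973
row 1: Σ corner-gray over 4 cells = 2014  → 6.4836
row 2: Σ corner-gray over 4 cells = 2003  → 6.4482
row 3: Σ corner-gray over 4 cells = 1859  → 5.9846
row 4: Σ corner-gray over 4 cells = 1588  → 5.1122
row 5: Σ corner-gray over 4 cells = 1781  → 5.7335
row 6: Σ corner-gray over 4 cells = 2431  → 7.8260
row 7: Σ corner-gray over 4 cells = 2314  → 7.4494
Σ rows: total corner-gray = 15884  → 51.1348 mm³


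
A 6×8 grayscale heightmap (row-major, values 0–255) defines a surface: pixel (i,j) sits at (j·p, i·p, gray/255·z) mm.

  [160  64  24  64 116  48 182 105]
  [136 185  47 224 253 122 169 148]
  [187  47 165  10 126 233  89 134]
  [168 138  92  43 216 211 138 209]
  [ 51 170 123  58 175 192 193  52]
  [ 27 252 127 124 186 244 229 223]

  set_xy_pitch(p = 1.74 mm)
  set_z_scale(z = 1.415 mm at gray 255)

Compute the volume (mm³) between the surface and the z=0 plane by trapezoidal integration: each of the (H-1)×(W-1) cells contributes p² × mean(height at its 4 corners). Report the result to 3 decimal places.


height_mm = gray/255 × 1.415; cell vol = 1.74² × mean(4 corners)
unit = 1.74² × 1.415 / (4×255) = 0.00420005 mm³ per gray-sum
row 0: Σ corner-gray over 7 cells = 3545  → 14.8892
row 1: Σ corner-gray over 7 cells = 3945  → 16.5692
row 2: Σ corner-gray over 7 cells = 3714  → 15.5990
row 3: Σ corner-gray over 7 cells = 3978  → 16.7078
row 4: Σ corner-gray over 7 cells = 4499  → 18.8960
Σ rows: total corner-gray = 19681  → 82.6612 mm³

82.661


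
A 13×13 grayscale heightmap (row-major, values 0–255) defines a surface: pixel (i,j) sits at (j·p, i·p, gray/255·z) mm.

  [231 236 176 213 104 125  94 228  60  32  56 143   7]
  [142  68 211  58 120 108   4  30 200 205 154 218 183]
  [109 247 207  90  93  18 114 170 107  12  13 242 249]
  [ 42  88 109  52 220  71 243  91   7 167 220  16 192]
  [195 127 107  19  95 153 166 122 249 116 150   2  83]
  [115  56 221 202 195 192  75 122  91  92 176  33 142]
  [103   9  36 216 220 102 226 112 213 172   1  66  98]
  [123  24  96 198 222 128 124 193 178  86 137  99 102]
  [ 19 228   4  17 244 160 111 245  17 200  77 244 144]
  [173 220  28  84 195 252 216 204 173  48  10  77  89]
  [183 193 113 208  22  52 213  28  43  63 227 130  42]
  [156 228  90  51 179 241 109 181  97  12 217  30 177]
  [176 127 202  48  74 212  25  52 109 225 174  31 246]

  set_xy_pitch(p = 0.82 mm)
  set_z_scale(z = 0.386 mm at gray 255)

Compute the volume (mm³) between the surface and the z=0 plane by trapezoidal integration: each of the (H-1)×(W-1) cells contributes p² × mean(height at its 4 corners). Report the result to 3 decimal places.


height_mm = gray/255 × 0.386; cell vol = 0.82² × mean(4 corners)
unit = 0.82² × 0.386 / (4×255) = 0.000254457 mm³ per gray-sum
row 0: Σ corner-gray over 12 cells = 6249  → 1.5901
row 1: Σ corner-gray over 12 cells = 6061  → 1.5423
row 2: Σ corner-gray over 12 cells = 5786  → 1.4723
row 3: Σ corner-gray over 12 cells = 5692  → 1.4484
row 4: Σ corner-gray over 12 cells = 6057  → 1.5412
row 5: Σ corner-gray over 12 cells = 6114  → 1.5558
row 6: Σ corner-gray over 12 cells = 6142  → 1.5629
row 7: Σ corner-gray over 12 cells = 6452  → 1.6418
row 8: Σ corner-gray over 12 cells = 6533  → 1.6624
row 9: Σ corner-gray over 12 cells = 6085  → 1.5484
row 10: Σ corner-gray over 12 cells = 6012  → 1.5298
row 11: Σ corner-gray over 12 cells = 6183  → 1.5733
Σ rows: total corner-gray = 73366  → 18.6685 mm³

18.669


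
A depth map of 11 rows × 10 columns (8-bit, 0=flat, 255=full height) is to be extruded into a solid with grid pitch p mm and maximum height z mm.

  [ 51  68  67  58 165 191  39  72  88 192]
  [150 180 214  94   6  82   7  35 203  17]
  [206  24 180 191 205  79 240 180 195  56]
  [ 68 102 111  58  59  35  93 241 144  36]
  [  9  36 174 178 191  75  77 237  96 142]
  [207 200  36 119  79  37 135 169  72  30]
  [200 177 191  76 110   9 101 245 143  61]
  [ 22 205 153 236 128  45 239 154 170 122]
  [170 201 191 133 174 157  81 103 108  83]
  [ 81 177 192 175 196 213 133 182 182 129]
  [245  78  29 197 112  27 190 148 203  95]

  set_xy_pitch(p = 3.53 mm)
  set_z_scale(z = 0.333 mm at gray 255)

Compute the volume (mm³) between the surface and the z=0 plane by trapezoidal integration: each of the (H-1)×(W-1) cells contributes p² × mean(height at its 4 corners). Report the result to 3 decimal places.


height_mm = gray/255 × 0.333; cell vol = 3.53² × mean(4 corners)
unit = 3.53² × 0.333 / (4×255) = 0.00406812 mm³ per gray-sum
row 0: Σ corner-gray over 9 cells = 3548  → 14.4337
row 1: Σ corner-gray over 9 cells = 4659  → 18.9534
row 2: Σ corner-gray over 9 cells = 4640  → 18.8761
row 3: Σ corner-gray over 9 cells = 4069  → 16.5532
row 4: Σ corner-gray over 9 cells = 4210  → 17.1268
row 5: Σ corner-gray over 9 cells = 4296  → 17.4766
row 6: Σ corner-gray over 9 cells = 5169  → 21.0281
row 7: Σ corner-gray over 9 cells = 5353  → 21.7766
row 8: Σ corner-gray over 9 cells = 5659  → 23.0215
row 9: Σ corner-gray over 9 cells = 5418  → 22.0411
Σ rows: total corner-gray = 47021  → 191.2869 mm³

191.287


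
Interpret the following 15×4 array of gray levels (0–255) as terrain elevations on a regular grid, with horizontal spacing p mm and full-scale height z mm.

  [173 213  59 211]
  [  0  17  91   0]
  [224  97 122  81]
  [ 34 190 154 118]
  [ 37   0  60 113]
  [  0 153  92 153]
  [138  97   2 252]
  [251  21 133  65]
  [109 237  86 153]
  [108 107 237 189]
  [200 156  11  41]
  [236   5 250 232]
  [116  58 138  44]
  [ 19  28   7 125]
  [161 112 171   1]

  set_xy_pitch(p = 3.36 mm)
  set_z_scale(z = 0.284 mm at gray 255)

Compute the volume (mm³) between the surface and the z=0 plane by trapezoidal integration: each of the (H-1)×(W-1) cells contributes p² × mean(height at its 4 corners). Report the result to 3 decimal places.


height_mm = gray/255 × 0.284; cell vol = 3.36² × mean(4 corners)
unit = 3.36² × 0.284 / (4×255) = 0.00314338 mm³ per gray-sum
row 0: Σ corner-gray over 3 cells = 1144  → 3.5960
row 1: Σ corner-gray over 3 cells = 959  → 3.0145
row 2: Σ corner-gray over 3 cells = 1583  → 4.9760
row 3: Σ corner-gray over 3 cells = 1110  → 3.4892
row 4: Σ corner-gray over 3 cells = 913  → 2.8699
row 5: Σ corner-gray over 3 cells = 1231  → 3.8695
row 6: Σ corner-gray over 3 cells = 1212  → 3.8098
row 7: Σ corner-gray over 3 cells = 1532  → 4.8157
row 8: Σ corner-gray over 3 cells = 1893  → 5.9504
row 9: Σ corner-gray over 3 cells = 1560  → 4.9037
row 10: Σ corner-gray over 3 cells = 1553  → 4.8817
row 11: Σ corner-gray over 3 cells = 1530  → 4.8094
row 12: Σ corner-gray over 3 cells = 766  → 2.4078
row 13: Σ corner-gray over 3 cells = 942  → 2.9611
Σ rows: total corner-gray = 17928  → 56.3545 mm³

56.354


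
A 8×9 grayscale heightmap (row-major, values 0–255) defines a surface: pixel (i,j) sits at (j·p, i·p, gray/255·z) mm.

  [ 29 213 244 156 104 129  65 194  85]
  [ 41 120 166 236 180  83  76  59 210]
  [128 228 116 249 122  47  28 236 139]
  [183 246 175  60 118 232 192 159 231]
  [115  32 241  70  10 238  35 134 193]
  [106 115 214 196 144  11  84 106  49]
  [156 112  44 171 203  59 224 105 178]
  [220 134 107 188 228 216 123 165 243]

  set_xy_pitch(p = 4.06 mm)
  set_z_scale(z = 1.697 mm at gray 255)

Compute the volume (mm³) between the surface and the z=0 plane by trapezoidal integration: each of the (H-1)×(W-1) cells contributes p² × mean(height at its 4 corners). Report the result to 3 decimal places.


857.582

height_mm = gray/255 × 1.697; cell vol = 4.06² × mean(4 corners)
unit = 4.06² × 1.697 / (4×255) = 0.0274242 mm³ per gray-sum
row 0: Σ corner-gray over 8 cells = 4415  → 121.0778
row 1: Σ corner-gray over 8 cells = 4410  → 120.9407
row 2: Σ corner-gray over 8 cells = 5097  → 139.7811
row 3: Σ corner-gray over 8 cells = 4606  → 126.3158
row 4: Σ corner-gray over 8 cells = 3723  → 102.1002
row 5: Σ corner-gray over 8 cells = 4065  → 111.4793
row 6: Σ corner-gray over 8 cells = 4955  → 135.8868
Σ rows: total corner-gray = 31271  → 857.5817 mm³


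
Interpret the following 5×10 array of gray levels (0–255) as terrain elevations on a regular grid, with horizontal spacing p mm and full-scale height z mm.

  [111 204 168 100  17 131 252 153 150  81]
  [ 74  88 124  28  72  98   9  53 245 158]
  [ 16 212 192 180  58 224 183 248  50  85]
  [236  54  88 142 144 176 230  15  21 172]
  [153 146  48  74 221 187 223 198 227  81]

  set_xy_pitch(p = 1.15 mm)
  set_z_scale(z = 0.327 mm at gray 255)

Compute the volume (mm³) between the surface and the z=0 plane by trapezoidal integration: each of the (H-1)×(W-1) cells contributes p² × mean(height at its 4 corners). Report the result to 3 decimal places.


7.904

height_mm = gray/255 × 0.327; cell vol = 1.15² × mean(4 corners)
unit = 1.15² × 0.327 / (4×255) = 0.000423978 mm³ per gray-sum
row 0: Σ corner-gray over 9 cells = 4208  → 1.7841
row 1: Σ corner-gray over 9 cells = 4461  → 1.8914
row 2: Σ corner-gray over 9 cells = 4943  → 2.0957
row 3: Σ corner-gray over 9 cells = 5030  → 2.1326
Σ rows: total corner-gray = 18642  → 7.9038 mm³


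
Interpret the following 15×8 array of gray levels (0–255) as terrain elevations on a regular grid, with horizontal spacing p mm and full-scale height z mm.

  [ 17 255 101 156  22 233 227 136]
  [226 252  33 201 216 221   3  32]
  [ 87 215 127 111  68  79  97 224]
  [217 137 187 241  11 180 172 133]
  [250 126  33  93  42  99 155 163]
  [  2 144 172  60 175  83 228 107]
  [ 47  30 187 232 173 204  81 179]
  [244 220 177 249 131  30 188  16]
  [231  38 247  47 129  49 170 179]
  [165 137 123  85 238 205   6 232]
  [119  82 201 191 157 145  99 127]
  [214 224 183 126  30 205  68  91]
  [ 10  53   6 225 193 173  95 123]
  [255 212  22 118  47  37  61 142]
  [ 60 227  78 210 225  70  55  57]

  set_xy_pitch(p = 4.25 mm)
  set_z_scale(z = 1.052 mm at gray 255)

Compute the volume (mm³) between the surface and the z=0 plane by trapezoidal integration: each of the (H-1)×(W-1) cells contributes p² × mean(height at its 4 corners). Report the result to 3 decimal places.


983.210

height_mm = gray/255 × 1.052; cell vol = 4.25² × mean(4 corners)
unit = 4.25² × 1.052 / (4×255) = 0.0186292 mm³ per gray-sum
row 0: Σ corner-gray over 7 cells = 4251  → 79.1926
row 1: Σ corner-gray over 7 cells = 3815  → 71.0703
row 2: Σ corner-gray over 7 cells = 3911  → 72.8587
row 3: Σ corner-gray over 7 cells = 3715  → 69.2074
row 4: Σ corner-gray over 7 cells = 3342  → 62.2587
row 5: Σ corner-gray over 7 cells = 3873  → 72.1508
row 6: Σ corner-gray over 7 cells = 4290  → 79.9191
row 7: Σ corner-gray over 7 cells = 4020  → 74.8893
row 8: Σ corner-gray over 7 cells = 3755  → 69.9525
row 9: Σ corner-gray over 7 cells = 3981  → 74.1627
row 10: Σ corner-gray over 7 cells = 3973  → 74.0137
row 11: Σ corner-gray over 7 cells = 3600  → 67.0650
row 12: Σ corner-gray over 7 cells = 3014  → 56.1483
row 13: Σ corner-gray over 7 cells = 3238  → 60.3212
Σ rows: total corner-gray = 52778  → 983.2102 mm³


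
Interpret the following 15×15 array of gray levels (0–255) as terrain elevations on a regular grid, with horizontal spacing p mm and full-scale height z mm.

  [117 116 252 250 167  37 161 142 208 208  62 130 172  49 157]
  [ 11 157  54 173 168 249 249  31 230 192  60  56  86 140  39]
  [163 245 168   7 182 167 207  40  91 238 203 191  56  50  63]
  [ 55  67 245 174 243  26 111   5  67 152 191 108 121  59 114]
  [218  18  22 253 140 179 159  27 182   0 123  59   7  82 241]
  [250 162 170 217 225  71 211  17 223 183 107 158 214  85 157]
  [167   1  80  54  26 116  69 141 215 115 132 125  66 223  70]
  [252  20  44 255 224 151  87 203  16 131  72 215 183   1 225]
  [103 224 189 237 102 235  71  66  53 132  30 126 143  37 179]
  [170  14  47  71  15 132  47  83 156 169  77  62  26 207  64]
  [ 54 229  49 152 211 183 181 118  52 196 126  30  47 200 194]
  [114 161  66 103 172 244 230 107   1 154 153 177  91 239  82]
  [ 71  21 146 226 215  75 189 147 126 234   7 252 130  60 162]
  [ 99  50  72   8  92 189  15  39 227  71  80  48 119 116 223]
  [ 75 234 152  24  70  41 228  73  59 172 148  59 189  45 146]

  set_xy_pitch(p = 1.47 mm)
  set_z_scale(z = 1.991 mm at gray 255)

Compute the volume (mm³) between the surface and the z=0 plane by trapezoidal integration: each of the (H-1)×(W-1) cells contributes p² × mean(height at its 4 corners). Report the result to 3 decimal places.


height_mm = gray/255 × 1.991; cell vol = 1.47² × mean(4 corners)
unit = 1.47² × 1.991 / (4×255) = 0.00421799 mm³ per gray-sum
row 0: Σ corner-gray over 14 cells = 7922  → 33.4149
row 1: Σ corner-gray over 14 cells = 7656  → 32.2929
row 2: Σ corner-gray over 14 cells = 7223  → 30.4666
row 3: Σ corner-gray over 14 cells = 6268  → 26.4384
row 4: Σ corner-gray over 14 cells = 7454  → 31.4409
row 5: Σ corner-gray over 14 cells = 7456  → 31.4493
row 6: Σ corner-gray over 14 cells = 6644  → 28.0243
row 7: Σ corner-gray over 14 cells = 7253  → 30.5931
row 8: Σ corner-gray over 14 cells = 6018  → 25.3839
row 9: Σ corner-gray over 14 cells = 6242  → 26.3287
row 10: Σ corner-gray over 14 cells = 7788  → 32.8497
row 11: Σ corner-gray over 14 cells = 7881  → 33.2420
row 12: Σ corner-gray over 14 cells = 6463  → 27.2609
row 13: Σ corner-gray over 14 cells = 5783  → 24.3926
Σ rows: total corner-gray = 98051  → 413.5783 mm³

413.578


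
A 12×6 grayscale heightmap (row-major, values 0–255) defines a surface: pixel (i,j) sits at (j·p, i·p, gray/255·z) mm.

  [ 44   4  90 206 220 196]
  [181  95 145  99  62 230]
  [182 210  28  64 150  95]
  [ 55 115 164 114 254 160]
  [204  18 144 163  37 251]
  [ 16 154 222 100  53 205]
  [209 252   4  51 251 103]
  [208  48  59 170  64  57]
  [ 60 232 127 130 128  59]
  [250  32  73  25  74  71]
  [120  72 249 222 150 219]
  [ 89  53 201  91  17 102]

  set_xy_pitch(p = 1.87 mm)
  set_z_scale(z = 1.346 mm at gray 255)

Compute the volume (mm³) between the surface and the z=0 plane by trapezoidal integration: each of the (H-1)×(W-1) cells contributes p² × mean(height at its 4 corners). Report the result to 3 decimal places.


height_mm = gray/255 × 1.346; cell vol = 1.87² × mean(4 corners)
unit = 1.87² × 1.346 / (4×255) = 0.00461454 mm³ per gray-sum
row 0: Σ corner-gray over 5 cells = 2493  → 11.5040
row 1: Σ corner-gray over 5 cells = 2394  → 11.0472
row 2: Σ corner-gray over 5 cells = 2690  → 12.4131
row 3: Σ corner-gray over 5 cells = 2688  → 12.4039
row 4: Σ corner-gray over 5 cells = 2458  → 11.3425
row 5: Σ corner-gray over 5 cells = 2707  → 12.4916
row 6: Σ corner-gray over 5 cells = 2375  → 10.9595
row 7: Σ corner-gray over 5 cells = 2300  → 10.6134
row 8: Σ corner-gray over 5 cells = 2082  → 9.6075
row 9: Σ corner-gray over 5 cells = 2454  → 11.3241
row 10: Σ corner-gray over 5 cells = 2640  → 12.1824
Σ rows: total corner-gray = 27281  → 125.8892 mm³

125.889


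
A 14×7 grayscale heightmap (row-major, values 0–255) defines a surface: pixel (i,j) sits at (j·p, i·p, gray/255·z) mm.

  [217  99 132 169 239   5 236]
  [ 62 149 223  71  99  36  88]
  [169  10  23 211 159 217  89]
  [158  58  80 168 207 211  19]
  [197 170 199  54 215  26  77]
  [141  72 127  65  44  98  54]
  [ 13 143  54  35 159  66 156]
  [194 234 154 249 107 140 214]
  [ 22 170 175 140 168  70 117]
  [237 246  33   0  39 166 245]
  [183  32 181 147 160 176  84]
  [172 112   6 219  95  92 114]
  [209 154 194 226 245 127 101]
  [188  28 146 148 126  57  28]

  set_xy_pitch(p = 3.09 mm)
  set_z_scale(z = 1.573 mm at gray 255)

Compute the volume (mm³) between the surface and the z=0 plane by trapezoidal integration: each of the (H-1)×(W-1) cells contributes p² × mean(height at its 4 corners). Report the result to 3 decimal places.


589.296

height_mm = gray/255 × 1.573; cell vol = 3.09² × mean(4 corners)
unit = 3.09² × 1.573 / (4×255) = 0.0147247 mm³ per gray-sum
row 0: Σ corner-gray over 6 cells = 3047  → 44.8661
row 1: Σ corner-gray over 6 cells = 2804  → 41.2880
row 2: Σ corner-gray over 6 cells = 3123  → 45.9851
row 3: Σ corner-gray over 6 cells = 3227  → 47.5165
row 4: Σ corner-gray over 6 cells = 2609  → 38.4167
row 5: Σ corner-gray over 6 cells = 2090  → 30.7746
row 6: Σ corner-gray over 6 cells = 3259  → 47.9877
row 7: Σ corner-gray over 6 cells = 3761  → 55.3795
row 8: Σ corner-gray over 6 cells = 3035  → 44.6894
row 9: Σ corner-gray over 6 cells = 3109  → 45.7790
row 10: Σ corner-gray over 6 cells = 2993  → 44.0709
row 11: Σ corner-gray over 6 cells = 3536  → 52.0664
row 12: Σ corner-gray over 6 cells = 3428  → 50.4762
Σ rows: total corner-gray = 40021  → 589.2959 mm³


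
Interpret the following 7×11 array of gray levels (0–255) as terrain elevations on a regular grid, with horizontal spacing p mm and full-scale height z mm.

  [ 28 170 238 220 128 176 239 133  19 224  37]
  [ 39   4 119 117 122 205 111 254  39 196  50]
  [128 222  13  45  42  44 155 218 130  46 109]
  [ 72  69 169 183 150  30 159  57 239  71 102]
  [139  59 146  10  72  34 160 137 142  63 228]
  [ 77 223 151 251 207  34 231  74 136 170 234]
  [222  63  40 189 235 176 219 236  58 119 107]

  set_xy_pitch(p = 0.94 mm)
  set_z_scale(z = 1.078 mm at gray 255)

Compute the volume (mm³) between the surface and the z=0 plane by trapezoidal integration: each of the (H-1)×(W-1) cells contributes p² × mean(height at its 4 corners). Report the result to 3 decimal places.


28.529

height_mm = gray/255 × 1.078; cell vol = 0.94² × mean(4 corners)
unit = 0.94² × 1.078 / (4×255) = 0.000933844 mm³ per gray-sum
row 0: Σ corner-gray over 10 cells = 5582  → 5.2127
row 1: Σ corner-gray over 10 cells = 4490  → 4.1930
row 2: Σ corner-gray over 10 cells = 4495  → 4.1976
row 3: Σ corner-gray over 10 cells = 4441  → 4.1472
row 4: Σ corner-gray over 10 cells = 5278  → 4.9288
row 5: Σ corner-gray over 10 cells = 6264  → 5.8496
Σ rows: total corner-gray = 30550  → 28.5289 mm³


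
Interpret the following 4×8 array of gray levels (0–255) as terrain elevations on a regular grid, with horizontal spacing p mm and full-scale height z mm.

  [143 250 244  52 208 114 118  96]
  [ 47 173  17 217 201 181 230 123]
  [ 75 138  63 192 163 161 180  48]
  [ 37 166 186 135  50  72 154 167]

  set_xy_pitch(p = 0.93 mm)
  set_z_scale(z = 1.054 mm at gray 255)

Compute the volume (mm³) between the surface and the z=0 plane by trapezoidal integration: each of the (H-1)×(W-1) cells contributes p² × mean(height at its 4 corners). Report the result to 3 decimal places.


10.895

height_mm = gray/255 × 1.054; cell vol = 0.93² × mean(4 corners)
unit = 0.93² × 1.054 / (4×255) = 0.00089373 mm³ per gray-sum
row 0: Σ corner-gray over 7 cells = 4419  → 3.9494
row 1: Σ corner-gray over 7 cells = 4125  → 3.6866
row 2: Σ corner-gray over 7 cells = 3647  → 3.2594
Σ rows: total corner-gray = 12191  → 10.8955 mm³


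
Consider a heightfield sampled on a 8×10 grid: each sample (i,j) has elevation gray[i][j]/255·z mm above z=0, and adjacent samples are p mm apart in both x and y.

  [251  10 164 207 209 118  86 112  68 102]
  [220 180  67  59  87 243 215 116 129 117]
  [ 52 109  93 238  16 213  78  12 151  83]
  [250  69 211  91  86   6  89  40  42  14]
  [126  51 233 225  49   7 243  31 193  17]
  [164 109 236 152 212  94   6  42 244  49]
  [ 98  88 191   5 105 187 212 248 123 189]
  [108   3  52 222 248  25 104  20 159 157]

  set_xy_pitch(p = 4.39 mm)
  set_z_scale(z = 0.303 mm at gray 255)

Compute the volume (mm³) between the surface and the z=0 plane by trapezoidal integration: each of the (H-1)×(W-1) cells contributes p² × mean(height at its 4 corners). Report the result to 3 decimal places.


175.722

height_mm = gray/255 × 0.303; cell vol = 4.39² × mean(4 corners)
unit = 4.39² × 0.303 / (4×255) = 0.00572495 mm³ per gray-sum
row 0: Σ corner-gray over 9 cells = 4830  → 27.6515
row 1: Σ corner-gray over 9 cells = 4484  → 25.6707
row 2: Σ corner-gray over 9 cells = 3487  → 19.9629
row 3: Σ corner-gray over 9 cells = 3739  → 21.4056
row 4: Σ corner-gray over 9 cells = 4610  → 26.3920
row 5: Σ corner-gray over 9 cells = 5008  → 28.6705
row 6: Σ corner-gray over 9 cells = 4536  → 25.9684
Σ rows: total corner-gray = 30694  → 175.7215 mm³


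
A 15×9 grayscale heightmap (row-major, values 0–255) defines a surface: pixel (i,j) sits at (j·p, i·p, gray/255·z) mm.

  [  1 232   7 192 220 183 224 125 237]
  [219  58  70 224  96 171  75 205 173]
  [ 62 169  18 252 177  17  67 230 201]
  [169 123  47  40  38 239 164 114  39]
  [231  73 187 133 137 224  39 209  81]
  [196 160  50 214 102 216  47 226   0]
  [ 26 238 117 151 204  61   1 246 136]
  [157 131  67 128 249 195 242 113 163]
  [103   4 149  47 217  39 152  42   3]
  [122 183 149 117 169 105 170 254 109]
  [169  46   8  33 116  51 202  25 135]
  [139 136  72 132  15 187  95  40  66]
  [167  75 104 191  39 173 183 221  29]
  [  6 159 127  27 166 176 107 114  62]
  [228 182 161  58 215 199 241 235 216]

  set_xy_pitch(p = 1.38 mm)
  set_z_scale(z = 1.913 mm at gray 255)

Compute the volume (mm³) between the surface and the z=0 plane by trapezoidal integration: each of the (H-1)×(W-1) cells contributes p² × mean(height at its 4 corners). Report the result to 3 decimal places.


206.586

height_mm = gray/255 × 1.913; cell vol = 1.38² × mean(4 corners)
unit = 1.38² × 1.913 / (4×255) = 0.00357168 mm³ per gray-sum
row 0: Σ corner-gray over 8 cells = 4794  → 17.1227
row 1: Σ corner-gray over 8 cells = 4313  → 15.4047
row 2: Σ corner-gray over 8 cells = 3861  → 13.7903
row 3: Σ corner-gray over 8 cells = 4054  → 14.4796
row 4: Σ corner-gray over 8 cells = 4542  → 16.2226
row 5: Σ corner-gray over 8 cells = 4424  → 15.8011
row 6: Σ corner-gray over 8 cells = 4768  → 17.0298
row 7: Σ corner-gray over 8 cells = 3976  → 14.2010
row 8: Σ corner-gray over 8 cells = 3931  → 14.0403
row 9: Σ corner-gray over 8 cells = 3791  → 13.5403
row 10: Σ corner-gray over 8 cells = 2825  → 10.0900
row 11: Σ corner-gray over 8 cells = 3727  → 13.3117
row 12: Σ corner-gray over 8 cells = 3988  → 14.2439
row 13: Σ corner-gray over 8 cells = 4846  → 17.3084
Σ rows: total corner-gray = 57840  → 206.5862 mm³


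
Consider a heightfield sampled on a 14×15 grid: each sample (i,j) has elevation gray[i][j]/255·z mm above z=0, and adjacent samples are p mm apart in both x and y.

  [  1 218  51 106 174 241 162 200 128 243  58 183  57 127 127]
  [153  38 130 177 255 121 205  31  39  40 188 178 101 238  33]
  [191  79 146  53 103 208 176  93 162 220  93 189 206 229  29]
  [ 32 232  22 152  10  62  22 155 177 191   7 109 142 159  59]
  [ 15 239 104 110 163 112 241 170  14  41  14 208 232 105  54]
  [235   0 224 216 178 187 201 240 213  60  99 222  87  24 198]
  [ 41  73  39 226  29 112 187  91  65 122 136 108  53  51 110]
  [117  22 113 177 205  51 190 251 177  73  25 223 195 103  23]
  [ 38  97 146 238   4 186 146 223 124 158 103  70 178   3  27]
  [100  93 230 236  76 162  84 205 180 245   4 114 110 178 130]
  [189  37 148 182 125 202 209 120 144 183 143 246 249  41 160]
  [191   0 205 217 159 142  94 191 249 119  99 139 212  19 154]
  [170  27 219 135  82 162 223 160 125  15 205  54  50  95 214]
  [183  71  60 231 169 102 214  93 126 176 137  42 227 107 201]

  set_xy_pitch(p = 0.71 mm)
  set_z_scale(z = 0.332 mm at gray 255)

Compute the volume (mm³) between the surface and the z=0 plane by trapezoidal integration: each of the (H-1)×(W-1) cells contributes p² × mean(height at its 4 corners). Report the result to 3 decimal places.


15.928

height_mm = gray/255 × 0.332; cell vol = 0.71² × mean(4 corners)
unit = 0.71² × 0.332 / (4×255) = 0.00016408 mm³ per gray-sum
row 0: Σ corner-gray over 14 cells = 7692  → 1.2621
row 1: Σ corner-gray over 14 cells = 7802  → 1.2801
row 2: Σ corner-gray over 14 cells = 7105  → 1.1658
row 3: Σ corner-gray over 14 cells = 6546  → 1.0741
row 4: Σ corner-gray over 14 cells = 7910  → 1.2979
row 5: Σ corner-gray over 14 cells = 7070  → 1.1600
row 6: Σ corner-gray over 14 cells = 6485  → 1.0641
row 7: Σ corner-gray over 14 cells = 7167  → 1.1760
row 8: Σ corner-gray over 14 cells = 7481  → 1.2275
row 9: Σ corner-gray over 14 cells = 8471  → 1.3899
row 10: Σ corner-gray over 14 cells = 8442  → 1.3852
row 11: Σ corner-gray over 14 cells = 7523  → 1.2344
row 12: Σ corner-gray over 14 cells = 7382  → 1.2112
Σ rows: total corner-gray = 97076  → 15.9282 mm³


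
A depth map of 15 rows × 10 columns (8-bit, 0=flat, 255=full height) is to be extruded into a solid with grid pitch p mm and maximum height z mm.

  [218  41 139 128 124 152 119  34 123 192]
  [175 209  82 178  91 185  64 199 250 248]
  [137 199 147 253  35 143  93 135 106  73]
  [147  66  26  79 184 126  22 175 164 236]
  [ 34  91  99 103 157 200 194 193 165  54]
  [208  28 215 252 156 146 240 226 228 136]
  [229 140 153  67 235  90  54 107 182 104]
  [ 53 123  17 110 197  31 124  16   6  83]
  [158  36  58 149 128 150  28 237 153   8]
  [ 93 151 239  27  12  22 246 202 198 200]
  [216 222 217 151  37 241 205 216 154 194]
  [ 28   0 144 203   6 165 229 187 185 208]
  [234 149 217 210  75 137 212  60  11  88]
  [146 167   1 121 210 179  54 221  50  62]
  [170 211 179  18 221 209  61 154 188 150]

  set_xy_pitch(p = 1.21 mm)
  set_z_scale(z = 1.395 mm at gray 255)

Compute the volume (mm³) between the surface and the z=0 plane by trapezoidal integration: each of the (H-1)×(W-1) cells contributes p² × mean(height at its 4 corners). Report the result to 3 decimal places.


height_mm = gray/255 × 1.395; cell vol = 1.21² × mean(4 corners)
unit = 1.21² × 1.395 / (4×255) = 0.00200237 mm³ per gray-sum
row 0: Σ corner-gray over 9 cells = 5069  → 10.1500
row 1: Σ corner-gray over 9 cells = 5371  → 10.7547
row 2: Σ corner-gray over 9 cells = 4499  → 9.0087
row 3: Σ corner-gray over 9 cells = 4559  → 9.1288
row 4: Σ corner-gray over 9 cells = 5818  → 11.6498
row 5: Σ corner-gray over 9 cells = 5715  → 11.4436
row 6: Σ corner-gray over 9 cells = 3773  → 7.5549
row 7: Σ corner-gray over 9 cells = 3428  → 6.8641
row 8: Σ corner-gray over 9 cells = 4531  → 9.0727
row 9: Σ corner-gray over 9 cells = 5783  → 11.5797
row 10: Σ corner-gray over 9 cells = 5770  → 11.5537
row 11: Σ corner-gray over 9 cells = 4938  → 9.8877
row 12: Σ corner-gray over 9 cells = 4678  → 9.3671
row 13: Σ corner-gray over 9 cells = 5016  → 10.0439
Σ rows: total corner-gray = 68948  → 138.0595 mm³

138.060


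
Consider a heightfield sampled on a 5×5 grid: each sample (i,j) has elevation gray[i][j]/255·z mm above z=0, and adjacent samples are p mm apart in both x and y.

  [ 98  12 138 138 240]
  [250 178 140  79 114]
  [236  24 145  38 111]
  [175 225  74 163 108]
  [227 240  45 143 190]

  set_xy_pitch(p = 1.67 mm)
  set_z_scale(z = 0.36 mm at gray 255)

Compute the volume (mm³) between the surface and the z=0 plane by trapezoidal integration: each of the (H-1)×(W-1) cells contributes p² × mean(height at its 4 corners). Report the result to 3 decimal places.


8.307

height_mm = gray/255 × 0.36; cell vol = 1.67² × mean(4 corners)
unit = 1.67² × 0.36 / (4×255) = 0.000984318 mm³ per gray-sum
row 0: Σ corner-gray over 4 cells = 2072  → 2.0395
row 1: Σ corner-gray over 4 cells = 1919  → 1.8889
row 2: Σ corner-gray over 4 cells = 1968  → 1.9371
row 3: Σ corner-gray over 4 cells = 2480  → 2.4411
Σ rows: total corner-gray = 8439  → 8.3067 mm³


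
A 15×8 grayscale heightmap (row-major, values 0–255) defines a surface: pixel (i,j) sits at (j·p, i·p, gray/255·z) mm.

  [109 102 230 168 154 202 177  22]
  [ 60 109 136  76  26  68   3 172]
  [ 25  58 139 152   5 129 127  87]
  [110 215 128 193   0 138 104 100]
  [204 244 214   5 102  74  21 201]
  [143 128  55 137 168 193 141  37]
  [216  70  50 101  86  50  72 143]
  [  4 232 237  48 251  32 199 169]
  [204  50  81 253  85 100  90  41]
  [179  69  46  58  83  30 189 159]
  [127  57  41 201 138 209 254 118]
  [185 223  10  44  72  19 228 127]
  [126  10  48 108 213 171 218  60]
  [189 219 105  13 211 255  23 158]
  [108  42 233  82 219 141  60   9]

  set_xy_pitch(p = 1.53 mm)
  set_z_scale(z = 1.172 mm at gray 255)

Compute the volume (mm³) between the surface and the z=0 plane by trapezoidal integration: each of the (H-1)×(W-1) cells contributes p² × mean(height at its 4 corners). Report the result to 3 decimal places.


124.578

height_mm = gray/255 × 1.172; cell vol = 1.53² × mean(4 corners)
unit = 1.53² × 1.172 / (4×255) = 0.00268974 mm³ per gray-sum
row 0: Σ corner-gray over 7 cells = 3265  → 8.7820
row 1: Σ corner-gray over 7 cells = 2400  → 6.4554
row 2: Σ corner-gray over 7 cells = 3098  → 8.3328
row 3: Σ corner-gray over 7 cells = 3491  → 9.3899
row 4: Σ corner-gray over 7 cells = 3549  → 9.5459
row 5: Σ corner-gray over 7 cells = 3041  → 8.1795
row 6: Σ corner-gray over 7 cells = 3388  → 9.1128
row 7: Σ corner-gray over 7 cells = 3734  → 10.0435
row 8: Σ corner-gray over 7 cells = 2851  → 7.6684
row 9: Σ corner-gray over 7 cells = 3333  → 8.9649
row 10: Σ corner-gray over 7 cells = 3549  → 9.5459
row 11: Σ corner-gray over 7 cells = 3226  → 8.6771
row 12: Σ corner-gray over 7 cells = 3721  → 10.0085
row 13: Σ corner-gray over 7 cells = 3670  → 9.8713
Σ rows: total corner-gray = 46316  → 124.5780 mm³


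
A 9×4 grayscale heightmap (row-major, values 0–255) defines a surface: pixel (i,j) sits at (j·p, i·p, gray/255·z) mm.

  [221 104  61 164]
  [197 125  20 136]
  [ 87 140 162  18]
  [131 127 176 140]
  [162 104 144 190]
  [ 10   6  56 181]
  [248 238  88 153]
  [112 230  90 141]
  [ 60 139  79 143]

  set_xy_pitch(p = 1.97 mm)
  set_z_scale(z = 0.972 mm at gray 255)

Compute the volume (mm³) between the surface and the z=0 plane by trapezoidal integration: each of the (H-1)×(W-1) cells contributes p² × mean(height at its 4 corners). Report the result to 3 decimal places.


44.342

height_mm = gray/255 × 0.972; cell vol = 1.97² × mean(4 corners)
unit = 1.97² × 0.972 / (4×255) = 0.00369827 mm³ per gray-sum
row 0: Σ corner-gray over 3 cells = 1338  → 4.9483
row 1: Σ corner-gray over 3 cells = 1332  → 4.9261
row 2: Σ corner-gray over 3 cells = 1586  → 5.8655
row 3: Σ corner-gray over 3 cells = 1725  → 6.3795
row 4: Σ corner-gray over 3 cells = 1163  → 4.3011
row 5: Σ corner-gray over 3 cells = 1368  → 5.0592
row 6: Σ corner-gray over 3 cells = 1946  → 7.1968
row 7: Σ corner-gray over 3 cells = 1532  → 5.6657
Σ rows: total corner-gray = 11990  → 44.3423 mm³


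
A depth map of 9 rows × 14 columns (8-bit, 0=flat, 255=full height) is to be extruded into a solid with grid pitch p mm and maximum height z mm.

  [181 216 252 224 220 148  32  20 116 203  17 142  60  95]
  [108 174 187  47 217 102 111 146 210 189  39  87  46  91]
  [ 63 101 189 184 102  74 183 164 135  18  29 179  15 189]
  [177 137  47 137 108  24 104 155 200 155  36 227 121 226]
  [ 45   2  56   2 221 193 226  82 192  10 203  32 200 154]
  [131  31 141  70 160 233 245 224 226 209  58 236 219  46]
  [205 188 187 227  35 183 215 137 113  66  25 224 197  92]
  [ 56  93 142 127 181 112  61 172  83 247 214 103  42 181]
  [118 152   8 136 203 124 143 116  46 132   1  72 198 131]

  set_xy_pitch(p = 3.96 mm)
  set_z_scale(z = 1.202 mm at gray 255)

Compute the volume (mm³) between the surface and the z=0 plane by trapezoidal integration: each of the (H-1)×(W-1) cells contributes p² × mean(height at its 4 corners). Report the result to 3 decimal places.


height_mm = gray/255 × 1.202; cell vol = 3.96² × mean(4 corners)
unit = 3.96² × 1.202 / (4×255) = 0.0184797 mm³ per gray-sum
row 0: Σ corner-gray over 13 cells = 6885  → 127.2327
row 1: Σ corner-gray over 13 cells = 6307  → 116.5514
row 2: Σ corner-gray over 13 cells = 6303  → 116.4775
row 3: Σ corner-gray over 13 cells = 6342  → 117.1982
row 4: Σ corner-gray over 13 cells = 7318  → 135.2344
row 5: Σ corner-gray over 13 cells = 8172  → 151.0160
row 6: Σ corner-gray over 13 cells = 7282  → 134.5691
row 7: Σ corner-gray over 13 cells = 6302  → 116.4590
Σ rows: total corner-gray = 54911  → 1014.7382 mm³

1014.738


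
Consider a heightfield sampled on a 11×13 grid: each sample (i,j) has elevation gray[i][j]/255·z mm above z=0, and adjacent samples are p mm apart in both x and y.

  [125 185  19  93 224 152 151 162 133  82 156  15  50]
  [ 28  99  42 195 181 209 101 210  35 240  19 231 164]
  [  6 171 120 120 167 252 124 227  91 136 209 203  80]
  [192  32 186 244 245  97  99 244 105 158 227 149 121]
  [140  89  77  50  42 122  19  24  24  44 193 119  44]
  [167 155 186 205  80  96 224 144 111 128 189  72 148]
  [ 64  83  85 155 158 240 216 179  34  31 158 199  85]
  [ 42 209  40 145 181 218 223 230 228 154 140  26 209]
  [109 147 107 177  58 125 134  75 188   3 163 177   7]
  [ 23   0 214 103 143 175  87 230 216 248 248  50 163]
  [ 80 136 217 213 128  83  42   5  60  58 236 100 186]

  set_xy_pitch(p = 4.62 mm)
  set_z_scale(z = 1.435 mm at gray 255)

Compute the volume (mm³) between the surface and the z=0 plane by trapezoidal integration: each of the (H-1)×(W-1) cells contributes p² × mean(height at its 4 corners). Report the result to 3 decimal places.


height_mm = gray/255 × 1.435; cell vol = 4.62² × mean(4 corners)
unit = 4.62² × 1.435 / (4×255) = 0.0300286 mm³ per gray-sum
row 0: Σ corner-gray over 12 cells = 6235  → 187.2286
row 1: Σ corner-gray over 12 cells = 7042  → 211.4617
row 2: Σ corner-gray over 12 cells = 7611  → 228.5480
row 3: Σ corner-gray over 12 cells = 5675  → 170.4125
row 4: Σ corner-gray over 12 cells = 5285  → 158.7014
row 5: Σ corner-gray over 12 cells = 6720  → 201.7925
row 6: Σ corner-gray over 12 cells = 7064  → 212.1223
row 7: Σ corner-gray over 12 cells = 6663  → 200.0808
row 8: Σ corner-gray over 12 cells = 6438  → 193.3244
row 9: Σ corner-gray over 12 cells = 6436  → 193.2643
Σ rows: total corner-gray = 65169  → 1956.9365 mm³

1956.937


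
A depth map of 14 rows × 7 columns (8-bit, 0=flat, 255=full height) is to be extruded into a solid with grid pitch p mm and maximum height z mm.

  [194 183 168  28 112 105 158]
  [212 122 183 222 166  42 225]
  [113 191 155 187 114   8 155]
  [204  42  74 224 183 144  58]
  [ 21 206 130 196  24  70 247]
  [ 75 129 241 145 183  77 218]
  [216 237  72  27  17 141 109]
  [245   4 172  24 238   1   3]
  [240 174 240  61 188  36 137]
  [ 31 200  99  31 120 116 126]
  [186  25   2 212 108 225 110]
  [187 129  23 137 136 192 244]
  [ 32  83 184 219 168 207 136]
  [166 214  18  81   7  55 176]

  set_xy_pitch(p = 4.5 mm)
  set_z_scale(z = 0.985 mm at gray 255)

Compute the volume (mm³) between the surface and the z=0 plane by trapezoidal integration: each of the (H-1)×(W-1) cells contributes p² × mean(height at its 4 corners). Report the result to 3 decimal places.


height_mm = gray/255 × 0.985; cell vol = 4.5² × mean(4 corners)
unit = 4.5² × 0.985 / (4×255) = 0.0195551 mm³ per gray-sum
row 0: Σ corner-gray over 6 cells = 3451  → 67.4848
row 1: Σ corner-gray over 6 cells = 3485  → 68.1497
row 2: Σ corner-gray over 6 cells = 3174  → 62.0680
row 3: Σ corner-gray over 6 cells = 3116  → 60.9338
row 4: Σ corner-gray over 6 cells = 3363  → 65.7640
row 5: Σ corner-gray over 6 cells = 3156  → 61.7160
row 6: Σ corner-gray over 6 cells = 2439  → 47.6950
row 7: Σ corner-gray over 6 cells = 2901  → 56.7295
row 8: Σ corner-gray over 6 cells = 3064  → 59.9170
row 9: Σ corner-gray over 6 cells = 2729  → 53.3660
row 10: Σ corner-gray over 6 cells = 3105  → 60.7187
row 11: Σ corner-gray over 6 cells = 3555  → 69.5185
row 12: Σ corner-gray over 6 cells = 2982  → 58.3134
Σ rows: total corner-gray = 40520  → 792.3746 mm³

792.375
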